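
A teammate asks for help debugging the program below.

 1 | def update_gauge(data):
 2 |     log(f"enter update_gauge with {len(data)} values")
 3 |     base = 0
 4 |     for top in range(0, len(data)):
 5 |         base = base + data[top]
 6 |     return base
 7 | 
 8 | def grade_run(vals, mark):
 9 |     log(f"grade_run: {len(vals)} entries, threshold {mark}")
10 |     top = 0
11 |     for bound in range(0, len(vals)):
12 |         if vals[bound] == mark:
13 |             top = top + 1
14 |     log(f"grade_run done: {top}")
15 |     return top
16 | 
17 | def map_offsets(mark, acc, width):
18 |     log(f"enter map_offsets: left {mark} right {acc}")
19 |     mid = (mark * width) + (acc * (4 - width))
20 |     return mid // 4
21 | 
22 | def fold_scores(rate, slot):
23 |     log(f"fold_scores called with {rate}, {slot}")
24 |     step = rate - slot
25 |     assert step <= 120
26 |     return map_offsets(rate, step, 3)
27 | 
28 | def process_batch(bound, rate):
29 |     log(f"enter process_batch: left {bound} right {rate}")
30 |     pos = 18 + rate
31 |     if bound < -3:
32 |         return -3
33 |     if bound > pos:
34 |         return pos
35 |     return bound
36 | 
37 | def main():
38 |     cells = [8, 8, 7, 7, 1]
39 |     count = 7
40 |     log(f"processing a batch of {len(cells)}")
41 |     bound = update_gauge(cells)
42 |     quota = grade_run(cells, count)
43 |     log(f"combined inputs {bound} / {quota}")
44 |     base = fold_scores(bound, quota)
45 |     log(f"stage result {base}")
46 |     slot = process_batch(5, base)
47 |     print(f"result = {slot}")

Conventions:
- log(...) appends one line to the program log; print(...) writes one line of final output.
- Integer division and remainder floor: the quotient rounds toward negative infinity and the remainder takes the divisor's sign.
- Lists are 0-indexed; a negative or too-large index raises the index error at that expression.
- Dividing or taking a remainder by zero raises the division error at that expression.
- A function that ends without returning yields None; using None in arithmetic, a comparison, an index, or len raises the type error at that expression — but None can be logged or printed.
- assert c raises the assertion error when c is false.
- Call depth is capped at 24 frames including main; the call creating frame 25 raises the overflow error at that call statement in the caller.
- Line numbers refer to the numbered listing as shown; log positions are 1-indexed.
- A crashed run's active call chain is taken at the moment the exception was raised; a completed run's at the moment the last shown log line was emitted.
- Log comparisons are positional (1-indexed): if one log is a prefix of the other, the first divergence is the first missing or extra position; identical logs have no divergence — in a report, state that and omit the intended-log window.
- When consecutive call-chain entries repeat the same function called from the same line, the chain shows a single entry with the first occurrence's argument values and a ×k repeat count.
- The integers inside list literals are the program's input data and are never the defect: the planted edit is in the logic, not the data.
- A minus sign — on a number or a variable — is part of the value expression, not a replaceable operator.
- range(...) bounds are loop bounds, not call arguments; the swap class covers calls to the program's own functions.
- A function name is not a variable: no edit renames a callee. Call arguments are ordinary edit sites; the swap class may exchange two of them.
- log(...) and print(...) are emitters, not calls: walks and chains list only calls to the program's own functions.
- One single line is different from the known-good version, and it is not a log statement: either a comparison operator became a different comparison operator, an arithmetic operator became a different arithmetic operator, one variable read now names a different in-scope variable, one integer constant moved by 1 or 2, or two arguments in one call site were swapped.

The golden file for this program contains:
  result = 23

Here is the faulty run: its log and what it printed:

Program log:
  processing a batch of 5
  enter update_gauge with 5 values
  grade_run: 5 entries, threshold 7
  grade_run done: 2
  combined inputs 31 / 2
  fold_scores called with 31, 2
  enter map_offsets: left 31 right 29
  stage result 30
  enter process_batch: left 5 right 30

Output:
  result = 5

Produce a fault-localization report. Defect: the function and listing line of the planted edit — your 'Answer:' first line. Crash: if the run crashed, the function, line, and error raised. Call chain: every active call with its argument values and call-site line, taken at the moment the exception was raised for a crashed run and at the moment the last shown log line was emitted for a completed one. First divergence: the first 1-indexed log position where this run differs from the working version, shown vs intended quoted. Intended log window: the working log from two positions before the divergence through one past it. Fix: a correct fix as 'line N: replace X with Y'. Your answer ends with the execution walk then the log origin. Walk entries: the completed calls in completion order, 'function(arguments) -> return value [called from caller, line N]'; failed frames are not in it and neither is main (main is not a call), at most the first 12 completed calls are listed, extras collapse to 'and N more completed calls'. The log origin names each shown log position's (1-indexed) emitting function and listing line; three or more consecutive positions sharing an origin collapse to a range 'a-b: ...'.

Answer: the defect is in main at line 46.
Key observation: Everything matches until log position 9, which reads 'enter process_batch: left 5 right 30' in place of 'enter process_batch: left 30 right 5'.
Call chain: main -> process_batch(5, 30) (called at line 46).
First divergence: position 9; shown 'enter process_batch: left 5 right 30' vs intended 'enter process_batch: left 30 right 5'.
Intended log window:
  7: enter map_offsets: left 31 right 29
  8: stage result 30
  9: enter process_batch: left 30 right 5
Execution walk:
  update_gauge([8, 8, 7, 7, 1]) -> 31  [called from main, line 41]
  grade_run([8, 8, 7, 7, 1], 7) -> 2  [called from main, line 42]
  map_offsets(31, 29, 3) -> 30  [called from fold_scores, line 26]
  fold_scores(31, 2) -> 30  [called from main, line 44]
  process_batch(5, 30) -> 5  [called from main, line 46]
Log origin:
  1: logged in main at line 40
  2: logged in update_gauge at line 2
  3: logged in grade_run at line 9
  4: logged in grade_run at line 14
  5: logged in main at line 43
  6: logged in fold_scores at line 23
  7: logged in map_offsets at line 18
  8: logged in main at line 45
  9: logged in process_batch at line 29
A correct fix: line 46: replace `process_batch(5, base)` with `process_batch(base, 5)`.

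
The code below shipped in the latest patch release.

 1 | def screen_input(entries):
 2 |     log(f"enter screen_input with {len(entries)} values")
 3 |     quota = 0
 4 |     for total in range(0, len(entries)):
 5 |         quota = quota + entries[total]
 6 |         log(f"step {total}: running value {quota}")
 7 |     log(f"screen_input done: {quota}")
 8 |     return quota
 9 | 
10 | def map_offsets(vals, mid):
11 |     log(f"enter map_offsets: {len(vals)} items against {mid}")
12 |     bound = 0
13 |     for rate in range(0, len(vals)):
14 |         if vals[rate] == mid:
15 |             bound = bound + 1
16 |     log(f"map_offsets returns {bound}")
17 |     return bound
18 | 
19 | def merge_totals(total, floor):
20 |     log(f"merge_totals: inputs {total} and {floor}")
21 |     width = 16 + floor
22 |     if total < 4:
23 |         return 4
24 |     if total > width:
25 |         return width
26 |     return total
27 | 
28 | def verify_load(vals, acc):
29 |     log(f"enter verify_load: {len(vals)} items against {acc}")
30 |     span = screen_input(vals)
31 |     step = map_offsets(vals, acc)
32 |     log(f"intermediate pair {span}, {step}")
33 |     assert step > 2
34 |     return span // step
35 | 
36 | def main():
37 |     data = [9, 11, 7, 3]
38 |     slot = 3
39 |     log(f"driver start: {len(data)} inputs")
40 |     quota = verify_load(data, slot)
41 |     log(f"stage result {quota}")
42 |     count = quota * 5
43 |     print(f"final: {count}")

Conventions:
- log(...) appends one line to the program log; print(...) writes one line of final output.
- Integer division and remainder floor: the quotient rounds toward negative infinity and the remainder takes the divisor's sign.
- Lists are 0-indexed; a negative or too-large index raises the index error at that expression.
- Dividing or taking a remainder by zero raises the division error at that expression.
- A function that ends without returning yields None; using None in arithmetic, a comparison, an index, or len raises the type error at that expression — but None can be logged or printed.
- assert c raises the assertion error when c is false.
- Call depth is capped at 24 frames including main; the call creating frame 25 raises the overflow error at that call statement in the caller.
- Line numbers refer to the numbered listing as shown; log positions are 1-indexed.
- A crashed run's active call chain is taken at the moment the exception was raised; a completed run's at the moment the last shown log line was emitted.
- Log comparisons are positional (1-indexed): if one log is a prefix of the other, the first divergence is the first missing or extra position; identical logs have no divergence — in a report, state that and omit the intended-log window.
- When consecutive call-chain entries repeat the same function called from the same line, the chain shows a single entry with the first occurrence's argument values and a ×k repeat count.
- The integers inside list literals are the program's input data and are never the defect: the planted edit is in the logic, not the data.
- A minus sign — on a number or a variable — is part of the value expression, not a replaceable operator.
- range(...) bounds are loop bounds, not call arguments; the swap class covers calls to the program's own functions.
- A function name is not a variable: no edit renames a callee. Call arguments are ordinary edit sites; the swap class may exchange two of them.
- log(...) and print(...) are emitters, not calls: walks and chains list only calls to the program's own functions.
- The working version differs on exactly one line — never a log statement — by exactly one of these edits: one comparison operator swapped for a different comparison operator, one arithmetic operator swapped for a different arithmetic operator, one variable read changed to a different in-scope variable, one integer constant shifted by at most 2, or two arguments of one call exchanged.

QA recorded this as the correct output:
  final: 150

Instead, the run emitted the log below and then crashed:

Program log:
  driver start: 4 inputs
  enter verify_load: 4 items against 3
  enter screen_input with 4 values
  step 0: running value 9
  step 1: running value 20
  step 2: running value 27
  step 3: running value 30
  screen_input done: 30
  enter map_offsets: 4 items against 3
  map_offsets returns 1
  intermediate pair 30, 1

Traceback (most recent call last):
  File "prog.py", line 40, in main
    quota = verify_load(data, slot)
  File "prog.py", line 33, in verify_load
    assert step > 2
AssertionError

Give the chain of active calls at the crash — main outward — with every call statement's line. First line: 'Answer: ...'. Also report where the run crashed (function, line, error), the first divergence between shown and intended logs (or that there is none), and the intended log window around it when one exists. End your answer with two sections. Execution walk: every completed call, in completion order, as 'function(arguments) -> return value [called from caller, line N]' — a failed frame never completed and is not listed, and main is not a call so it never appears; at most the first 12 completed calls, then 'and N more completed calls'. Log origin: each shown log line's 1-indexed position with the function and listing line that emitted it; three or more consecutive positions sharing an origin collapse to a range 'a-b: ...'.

Answer: main -> verify_load (called at line 40).
Key observation: The faulty run's log stops after 11 lines; the working version's next line would be 'stage result 30'.
Crash: verify_load, line 33, AssertionError.
First divergence: position 12 — the faulty run's log ends after 11 lines; the working version continues with 'stage result 30'.
Intended log window:
  10: map_offsets returns 1
  11: intermediate pair 30, 1
  12: stage result 30
Execution walk:
  screen_input([9, 11, 7, 3]) -> 30  [called from verify_load, line 30]
  map_offsets([9, 11, 7, 3], 3) -> 1  [called from verify_load, line 31]
Log origins:
  1: logged in main at line 39
  2: logged in verify_load at line 29
  3: logged in screen_input at line 2
  4-7: logged in screen_input at line 6
  8: logged in screen_input at line 7
  9: logged in map_offsets at line 11
  10: logged in map_offsets at line 16
  11: logged in verify_load at line 32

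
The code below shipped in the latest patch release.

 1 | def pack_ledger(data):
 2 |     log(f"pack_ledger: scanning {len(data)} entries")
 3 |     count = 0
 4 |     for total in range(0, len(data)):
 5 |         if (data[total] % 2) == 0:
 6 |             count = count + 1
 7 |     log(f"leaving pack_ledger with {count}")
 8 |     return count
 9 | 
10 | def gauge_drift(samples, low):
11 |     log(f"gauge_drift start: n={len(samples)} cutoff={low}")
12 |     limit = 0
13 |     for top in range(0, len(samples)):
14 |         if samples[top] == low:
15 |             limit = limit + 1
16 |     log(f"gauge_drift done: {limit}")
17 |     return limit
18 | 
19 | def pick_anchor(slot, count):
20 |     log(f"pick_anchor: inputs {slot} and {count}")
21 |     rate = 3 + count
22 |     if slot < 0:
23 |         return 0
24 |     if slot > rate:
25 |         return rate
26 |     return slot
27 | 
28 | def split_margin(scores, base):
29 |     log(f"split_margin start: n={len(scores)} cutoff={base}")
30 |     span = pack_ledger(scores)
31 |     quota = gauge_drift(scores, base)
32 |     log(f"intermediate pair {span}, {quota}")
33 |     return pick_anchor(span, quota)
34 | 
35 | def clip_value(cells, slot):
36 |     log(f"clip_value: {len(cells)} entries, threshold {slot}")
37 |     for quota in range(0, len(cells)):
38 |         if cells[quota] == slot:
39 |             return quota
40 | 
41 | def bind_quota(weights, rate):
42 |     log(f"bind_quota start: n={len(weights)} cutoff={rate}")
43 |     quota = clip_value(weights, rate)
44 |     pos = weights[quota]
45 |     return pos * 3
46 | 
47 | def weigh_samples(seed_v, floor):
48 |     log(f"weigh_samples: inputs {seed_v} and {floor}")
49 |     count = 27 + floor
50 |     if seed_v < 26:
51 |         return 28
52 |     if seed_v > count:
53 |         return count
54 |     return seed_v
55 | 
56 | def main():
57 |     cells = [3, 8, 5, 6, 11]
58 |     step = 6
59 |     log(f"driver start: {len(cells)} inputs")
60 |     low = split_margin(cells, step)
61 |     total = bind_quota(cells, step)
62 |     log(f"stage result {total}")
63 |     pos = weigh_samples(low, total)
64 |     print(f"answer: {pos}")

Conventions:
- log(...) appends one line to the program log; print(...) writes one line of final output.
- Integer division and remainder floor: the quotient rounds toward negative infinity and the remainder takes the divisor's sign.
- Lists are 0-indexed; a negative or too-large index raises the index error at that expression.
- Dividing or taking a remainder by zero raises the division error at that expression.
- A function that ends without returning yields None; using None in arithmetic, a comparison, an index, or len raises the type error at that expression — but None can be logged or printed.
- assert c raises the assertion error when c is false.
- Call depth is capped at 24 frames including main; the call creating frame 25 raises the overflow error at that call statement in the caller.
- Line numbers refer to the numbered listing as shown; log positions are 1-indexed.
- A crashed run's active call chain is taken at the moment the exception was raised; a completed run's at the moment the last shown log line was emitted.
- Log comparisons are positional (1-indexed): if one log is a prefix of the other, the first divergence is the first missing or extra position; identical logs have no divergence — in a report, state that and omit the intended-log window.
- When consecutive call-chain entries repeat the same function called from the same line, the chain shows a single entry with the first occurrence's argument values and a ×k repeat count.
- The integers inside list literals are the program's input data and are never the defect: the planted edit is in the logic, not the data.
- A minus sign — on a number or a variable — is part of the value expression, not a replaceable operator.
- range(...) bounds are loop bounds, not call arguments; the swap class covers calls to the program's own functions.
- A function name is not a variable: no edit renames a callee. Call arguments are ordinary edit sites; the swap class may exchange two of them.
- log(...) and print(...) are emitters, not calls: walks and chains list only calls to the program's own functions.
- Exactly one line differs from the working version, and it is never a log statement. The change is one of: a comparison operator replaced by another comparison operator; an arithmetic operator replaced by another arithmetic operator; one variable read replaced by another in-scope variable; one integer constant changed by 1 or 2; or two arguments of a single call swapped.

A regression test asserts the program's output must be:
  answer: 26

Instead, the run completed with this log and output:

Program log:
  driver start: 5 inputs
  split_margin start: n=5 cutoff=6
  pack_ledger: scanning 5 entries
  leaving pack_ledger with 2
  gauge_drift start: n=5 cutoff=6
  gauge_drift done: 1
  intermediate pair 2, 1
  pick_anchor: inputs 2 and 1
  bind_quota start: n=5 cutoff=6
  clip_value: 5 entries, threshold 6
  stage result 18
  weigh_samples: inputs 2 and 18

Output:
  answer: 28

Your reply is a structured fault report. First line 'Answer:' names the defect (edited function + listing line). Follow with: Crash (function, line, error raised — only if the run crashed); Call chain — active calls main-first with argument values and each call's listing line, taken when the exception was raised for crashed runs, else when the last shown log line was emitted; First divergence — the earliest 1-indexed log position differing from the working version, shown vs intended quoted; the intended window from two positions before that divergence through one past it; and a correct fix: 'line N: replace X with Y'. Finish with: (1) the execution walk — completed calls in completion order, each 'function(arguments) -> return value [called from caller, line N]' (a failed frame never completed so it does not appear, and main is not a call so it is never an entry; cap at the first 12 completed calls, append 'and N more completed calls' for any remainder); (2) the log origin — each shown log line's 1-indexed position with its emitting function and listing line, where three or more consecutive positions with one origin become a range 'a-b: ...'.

Answer: the defect is in weigh_samples at line 51.
Key observation: Nothing in the log betrays the bug — only the output does.
Call chain: main -> weigh_samples(2, 18) (called at line 63).
First divergence: none; the two logs match at every position.
Execution walk:
  pack_ledger([3, 8, 5, 6, 11]) -> 2  [called from split_margin, line 30]
  gauge_drift([3, 8, 5, 6, 11], 6) -> 1  [called from split_margin, line 31]
  pick_anchor(2, 1) -> 2  [called from split_margin, line 33]
  split_margin([3, 8, 5, 6, 11], 6) -> 2  [called from main, line 60]
  clip_value([3, 8, 5, 6, 11], 6) -> 3  [called from bind_quota, line 43]
  bind_quota([3, 8, 5, 6, 11], 6) -> 18  [called from main, line 61]
  weigh_samples(2, 18) -> 28  [called from main, line 63]
Log line origins:
  1: from main, line 59
  2: from split_margin, line 29
  3: from pack_ledger, line 2
  4: from pack_ledger, line 7
  5: from gauge_drift, line 11
  6: from gauge_drift, line 16
  7: from split_margin, line 32
  8: from pick_anchor, line 20
  9: from bind_quota, line 42
  10: from clip_value, line 36
  11: from main, line 62
  12: from weigh_samples, line 48
A correct fix: line 51: replace `28` with `26`.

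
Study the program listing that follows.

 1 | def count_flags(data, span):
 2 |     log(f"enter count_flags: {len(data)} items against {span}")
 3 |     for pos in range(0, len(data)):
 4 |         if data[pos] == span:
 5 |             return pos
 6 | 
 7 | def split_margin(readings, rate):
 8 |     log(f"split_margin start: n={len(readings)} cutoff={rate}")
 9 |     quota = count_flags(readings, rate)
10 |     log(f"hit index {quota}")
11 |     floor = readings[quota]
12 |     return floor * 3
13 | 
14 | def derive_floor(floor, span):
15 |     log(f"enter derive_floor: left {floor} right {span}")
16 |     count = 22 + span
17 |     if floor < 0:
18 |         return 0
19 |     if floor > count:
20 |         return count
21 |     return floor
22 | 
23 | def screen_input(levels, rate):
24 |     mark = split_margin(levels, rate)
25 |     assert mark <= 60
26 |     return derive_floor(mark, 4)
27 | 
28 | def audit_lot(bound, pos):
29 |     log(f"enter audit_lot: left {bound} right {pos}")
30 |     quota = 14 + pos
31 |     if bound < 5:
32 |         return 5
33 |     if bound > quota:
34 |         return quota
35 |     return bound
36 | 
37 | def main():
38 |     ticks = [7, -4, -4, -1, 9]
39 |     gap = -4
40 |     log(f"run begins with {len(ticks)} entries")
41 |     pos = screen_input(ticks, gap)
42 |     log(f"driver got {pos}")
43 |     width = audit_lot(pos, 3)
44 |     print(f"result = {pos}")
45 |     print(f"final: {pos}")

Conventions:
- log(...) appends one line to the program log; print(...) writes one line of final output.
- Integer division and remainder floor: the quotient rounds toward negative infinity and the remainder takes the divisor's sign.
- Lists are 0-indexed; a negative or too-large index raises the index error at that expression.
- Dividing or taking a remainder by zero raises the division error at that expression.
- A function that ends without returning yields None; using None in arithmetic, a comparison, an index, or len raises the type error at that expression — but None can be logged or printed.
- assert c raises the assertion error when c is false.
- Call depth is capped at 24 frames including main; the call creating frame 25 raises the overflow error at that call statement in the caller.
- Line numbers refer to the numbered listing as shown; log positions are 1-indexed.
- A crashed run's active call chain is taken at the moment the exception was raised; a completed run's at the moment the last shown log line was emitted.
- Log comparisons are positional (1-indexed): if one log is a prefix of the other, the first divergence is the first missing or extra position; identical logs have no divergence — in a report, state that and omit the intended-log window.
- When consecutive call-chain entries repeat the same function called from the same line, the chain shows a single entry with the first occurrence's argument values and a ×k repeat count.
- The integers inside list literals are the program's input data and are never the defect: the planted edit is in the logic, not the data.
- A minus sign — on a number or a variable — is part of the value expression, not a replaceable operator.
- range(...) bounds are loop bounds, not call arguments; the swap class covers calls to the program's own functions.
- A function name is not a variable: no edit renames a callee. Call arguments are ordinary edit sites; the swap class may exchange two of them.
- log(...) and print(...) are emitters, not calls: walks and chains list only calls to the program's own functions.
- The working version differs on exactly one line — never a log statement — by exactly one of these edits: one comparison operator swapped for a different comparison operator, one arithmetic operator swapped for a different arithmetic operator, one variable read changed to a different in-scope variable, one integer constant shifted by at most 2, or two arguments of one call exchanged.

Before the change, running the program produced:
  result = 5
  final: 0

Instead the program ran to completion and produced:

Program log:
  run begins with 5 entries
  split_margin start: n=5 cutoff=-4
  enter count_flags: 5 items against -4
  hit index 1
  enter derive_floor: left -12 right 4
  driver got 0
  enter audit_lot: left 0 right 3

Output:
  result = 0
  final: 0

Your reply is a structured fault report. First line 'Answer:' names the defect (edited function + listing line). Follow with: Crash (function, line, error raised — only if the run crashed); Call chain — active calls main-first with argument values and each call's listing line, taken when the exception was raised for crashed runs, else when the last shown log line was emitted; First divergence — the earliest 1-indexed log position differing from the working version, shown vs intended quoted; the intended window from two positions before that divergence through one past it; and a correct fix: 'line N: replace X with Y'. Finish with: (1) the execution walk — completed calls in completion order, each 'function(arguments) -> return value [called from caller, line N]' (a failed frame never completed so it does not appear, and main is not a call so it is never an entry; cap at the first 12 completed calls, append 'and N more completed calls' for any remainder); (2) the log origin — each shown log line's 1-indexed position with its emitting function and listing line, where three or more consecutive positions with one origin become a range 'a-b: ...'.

Answer: the defect is in main at line 44.
Key fact: The logs agree in full; only the final output differs.
Call chain: main -> audit_lot(0, 3) (called at line 43).
First divergence: none — the logs agree in full.
Execution walk:
  count_flags([7, -4, -4, -1, 9], -4) -> 1  [called from split_margin, line 9]
  split_margin([7, -4, -4, -1, 9], -4) -> -12  [called from screen_input, line 24]
  derive_floor(-12, 4) -> 0  [called from screen_input, line 26]
  screen_input([7, -4, -4, -1, 9], -4) -> 0  [called from main, line 41]
  audit_lot(0, 3) -> 5  [called from main, line 43]
Log origin:
  1: emitted by main (line 40)
  2: emitted by split_margin (line 8)
  3: emitted by count_flags (line 2)
  4: emitted by split_margin (line 10)
  5: emitted by derive_floor (line 15)
  6: emitted by main (line 42)
  7: emitted by audit_lot (line 29)
A correct fix: line 44: replace `pos` with `width`.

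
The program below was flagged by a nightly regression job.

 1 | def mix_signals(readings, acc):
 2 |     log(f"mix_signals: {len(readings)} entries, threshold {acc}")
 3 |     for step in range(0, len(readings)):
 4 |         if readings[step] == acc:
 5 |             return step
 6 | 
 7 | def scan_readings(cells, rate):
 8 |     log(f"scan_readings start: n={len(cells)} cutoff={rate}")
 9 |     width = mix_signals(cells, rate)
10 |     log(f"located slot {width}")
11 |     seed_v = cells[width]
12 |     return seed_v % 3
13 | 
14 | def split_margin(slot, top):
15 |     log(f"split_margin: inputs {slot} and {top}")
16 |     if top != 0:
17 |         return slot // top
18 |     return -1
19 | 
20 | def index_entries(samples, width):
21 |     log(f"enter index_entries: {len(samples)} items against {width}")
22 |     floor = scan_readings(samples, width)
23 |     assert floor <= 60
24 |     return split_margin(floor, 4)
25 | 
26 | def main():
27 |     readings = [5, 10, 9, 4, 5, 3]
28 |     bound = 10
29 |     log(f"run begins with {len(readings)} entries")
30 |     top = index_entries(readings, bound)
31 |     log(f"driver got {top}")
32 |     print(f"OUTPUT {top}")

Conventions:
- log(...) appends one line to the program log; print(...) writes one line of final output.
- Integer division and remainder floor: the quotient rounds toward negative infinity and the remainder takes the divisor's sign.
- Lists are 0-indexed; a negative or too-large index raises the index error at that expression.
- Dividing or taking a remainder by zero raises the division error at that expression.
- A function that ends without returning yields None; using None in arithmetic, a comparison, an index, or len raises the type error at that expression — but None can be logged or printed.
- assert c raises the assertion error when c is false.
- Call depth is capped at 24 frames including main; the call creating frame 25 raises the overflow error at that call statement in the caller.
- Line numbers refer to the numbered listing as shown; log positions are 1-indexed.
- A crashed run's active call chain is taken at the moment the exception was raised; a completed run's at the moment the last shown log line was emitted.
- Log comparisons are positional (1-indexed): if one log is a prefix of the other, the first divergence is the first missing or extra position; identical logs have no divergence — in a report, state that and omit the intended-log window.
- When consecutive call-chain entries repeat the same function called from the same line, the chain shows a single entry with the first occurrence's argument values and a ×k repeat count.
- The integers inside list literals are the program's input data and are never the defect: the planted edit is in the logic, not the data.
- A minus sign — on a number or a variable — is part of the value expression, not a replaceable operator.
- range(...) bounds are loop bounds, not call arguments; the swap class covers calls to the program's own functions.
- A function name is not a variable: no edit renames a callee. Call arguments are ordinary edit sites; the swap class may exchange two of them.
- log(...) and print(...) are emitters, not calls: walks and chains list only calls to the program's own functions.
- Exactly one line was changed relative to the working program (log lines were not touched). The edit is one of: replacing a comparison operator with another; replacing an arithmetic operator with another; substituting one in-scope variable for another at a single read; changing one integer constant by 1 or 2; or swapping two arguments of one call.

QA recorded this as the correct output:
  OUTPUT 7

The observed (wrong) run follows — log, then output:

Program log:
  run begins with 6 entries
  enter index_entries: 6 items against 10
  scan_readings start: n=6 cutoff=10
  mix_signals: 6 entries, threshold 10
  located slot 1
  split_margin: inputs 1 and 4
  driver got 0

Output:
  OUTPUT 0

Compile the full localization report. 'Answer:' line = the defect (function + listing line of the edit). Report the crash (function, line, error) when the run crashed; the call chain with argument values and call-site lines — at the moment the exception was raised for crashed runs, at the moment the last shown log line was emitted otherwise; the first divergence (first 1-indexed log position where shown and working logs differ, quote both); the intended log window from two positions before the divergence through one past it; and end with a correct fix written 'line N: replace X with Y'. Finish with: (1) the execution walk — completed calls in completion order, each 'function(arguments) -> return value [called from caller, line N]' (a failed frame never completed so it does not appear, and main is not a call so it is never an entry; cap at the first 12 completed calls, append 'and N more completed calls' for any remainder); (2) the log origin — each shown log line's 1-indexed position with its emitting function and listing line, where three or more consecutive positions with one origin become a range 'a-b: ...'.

Answer: the defect is in scan_readings at line 12.
Key fact: Position 6 is the first bad log line: 'split_margin: inputs 1 and 4' should read 'split_margin: inputs 30 and 4'.
Call chain: main.
First divergence: position 6 — shown 'split_margin: inputs 1 and 4', intended 'split_margin: inputs 30 and 4'.
Intended log window:
  4: mix_signals: 6 entries, threshold 10
  5: located slot 1
  6: split_margin: inputs 30 and 4
  7: driver got 7
Execution walk:
  mix_signals([5, 10, 9, 4, 5, 3], 10) -> 1  [called from scan_readings, line 9]
  scan_readings([5, 10, 9, 4, 5, 3], 10) -> 1  [called from index_entries, line 22]
  split_margin(1, 4) -> 0  [called from index_entries, line 24]
  index_entries([5, 10, 9, 4, 5, 3], 10) -> 0  [called from main, line 30]
Origin of each log line:
  1: logged in main at line 29
  2: logged in index_entries at line 21
  3: logged in scan_readings at line 8
  4: logged in mix_signals at line 2
  5: logged in scan_readings at line 10
  6: logged in split_margin at line 15
  7: logged in main at line 31
A correct fix: line 12: replace `%` with `*`.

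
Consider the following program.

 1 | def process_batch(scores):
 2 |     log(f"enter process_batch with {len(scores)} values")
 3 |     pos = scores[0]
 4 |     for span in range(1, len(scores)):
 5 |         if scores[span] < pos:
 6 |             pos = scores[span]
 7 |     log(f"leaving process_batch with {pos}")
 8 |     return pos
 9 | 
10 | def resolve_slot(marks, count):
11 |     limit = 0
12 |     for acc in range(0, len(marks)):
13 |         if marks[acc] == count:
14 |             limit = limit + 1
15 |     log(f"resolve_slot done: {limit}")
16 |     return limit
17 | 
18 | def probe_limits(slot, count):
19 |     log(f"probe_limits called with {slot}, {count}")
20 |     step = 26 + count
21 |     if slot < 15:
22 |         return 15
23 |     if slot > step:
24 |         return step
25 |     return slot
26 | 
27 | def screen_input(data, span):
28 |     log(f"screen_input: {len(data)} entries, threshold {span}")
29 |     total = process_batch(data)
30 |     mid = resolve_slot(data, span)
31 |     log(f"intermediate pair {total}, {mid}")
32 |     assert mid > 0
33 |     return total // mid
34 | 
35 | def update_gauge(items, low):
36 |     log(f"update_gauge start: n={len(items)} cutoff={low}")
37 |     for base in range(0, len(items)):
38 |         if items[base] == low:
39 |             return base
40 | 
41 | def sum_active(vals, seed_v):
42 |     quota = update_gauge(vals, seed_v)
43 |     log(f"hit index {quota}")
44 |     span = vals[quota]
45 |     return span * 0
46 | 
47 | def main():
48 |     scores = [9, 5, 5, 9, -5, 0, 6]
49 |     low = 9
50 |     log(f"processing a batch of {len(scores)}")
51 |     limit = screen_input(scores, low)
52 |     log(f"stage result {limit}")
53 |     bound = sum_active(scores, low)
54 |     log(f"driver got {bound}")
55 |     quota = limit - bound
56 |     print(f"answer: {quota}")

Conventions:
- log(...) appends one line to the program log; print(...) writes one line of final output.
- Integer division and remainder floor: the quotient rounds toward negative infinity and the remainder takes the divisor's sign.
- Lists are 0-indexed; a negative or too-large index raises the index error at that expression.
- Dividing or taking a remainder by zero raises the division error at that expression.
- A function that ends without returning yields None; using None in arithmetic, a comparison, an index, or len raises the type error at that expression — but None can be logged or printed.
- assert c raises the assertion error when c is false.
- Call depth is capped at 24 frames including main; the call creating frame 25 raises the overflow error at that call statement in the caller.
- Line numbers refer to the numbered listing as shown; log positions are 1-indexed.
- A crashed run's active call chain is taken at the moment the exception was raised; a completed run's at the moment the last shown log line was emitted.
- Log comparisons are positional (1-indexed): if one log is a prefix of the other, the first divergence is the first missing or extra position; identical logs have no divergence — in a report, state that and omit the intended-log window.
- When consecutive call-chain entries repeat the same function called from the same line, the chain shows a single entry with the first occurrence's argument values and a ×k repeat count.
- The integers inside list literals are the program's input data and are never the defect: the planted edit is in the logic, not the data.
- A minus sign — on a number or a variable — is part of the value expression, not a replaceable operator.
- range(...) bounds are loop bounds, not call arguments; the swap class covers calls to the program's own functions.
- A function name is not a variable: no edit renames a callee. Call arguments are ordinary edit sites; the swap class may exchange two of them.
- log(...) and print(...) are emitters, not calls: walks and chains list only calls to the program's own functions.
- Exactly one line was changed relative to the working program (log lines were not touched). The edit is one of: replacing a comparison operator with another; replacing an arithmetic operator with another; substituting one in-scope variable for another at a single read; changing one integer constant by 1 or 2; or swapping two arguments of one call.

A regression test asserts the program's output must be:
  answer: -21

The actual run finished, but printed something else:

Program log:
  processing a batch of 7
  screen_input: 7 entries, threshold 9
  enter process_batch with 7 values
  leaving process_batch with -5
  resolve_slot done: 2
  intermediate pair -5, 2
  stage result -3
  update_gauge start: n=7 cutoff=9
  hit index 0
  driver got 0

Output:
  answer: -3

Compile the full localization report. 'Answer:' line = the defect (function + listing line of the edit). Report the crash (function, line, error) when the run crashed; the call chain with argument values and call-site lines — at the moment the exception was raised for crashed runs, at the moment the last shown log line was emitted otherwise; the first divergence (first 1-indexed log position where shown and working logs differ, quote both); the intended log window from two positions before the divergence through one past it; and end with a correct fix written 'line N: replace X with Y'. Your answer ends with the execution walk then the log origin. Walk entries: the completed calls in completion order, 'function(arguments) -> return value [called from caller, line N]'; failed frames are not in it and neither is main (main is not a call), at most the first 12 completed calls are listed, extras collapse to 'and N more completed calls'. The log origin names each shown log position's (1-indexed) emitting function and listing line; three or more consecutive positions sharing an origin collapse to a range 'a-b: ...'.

Answer: the defect is in sum_active at line 45.
Core observation: The earliest visible damage is log position 10 — 'driver got 0' rather than the intended 'driver got 18'.
Call chain: main.
First divergence: position 10 — shown 'driver got 0', intended 'driver got 18'.
Intended log window:
  8: update_gauge start: n=7 cutoff=9
  9: hit index 0
  10: driver got 18
Execution walk:
  process_batch([9, 5, 5, 9, -5, 0, 6]) -> -5  [called from screen_input, line 29]
  resolve_slot([9, 5, 5, 9, -5, 0, 6], 9) -> 2  [called from screen_input, line 30]
  screen_input([9, 5, 5, 9, -5, 0, 6], 9) -> -3  [called from main, line 51]
  update_gauge([9, 5, 5, 9, -5, 0, 6], 9) -> 0  [called from sum_active, line 42]
  sum_active([9, 5, 5, 9, -5, 0, 6], 9) -> 0  [called from main, line 53]
Log origins:
  1: from main, line 50
  2: from screen_input, line 28
  3: from process_batch, line 2
  4: from process_batch, line 7
  5: from resolve_slot, line 15
  6: from screen_input, line 31
  7: from main, line 52
  8: from update_gauge, line 36
  9: from sum_active, line 43
  10: from main, line 54
A correct fix: line 45: replace `0` with `2`.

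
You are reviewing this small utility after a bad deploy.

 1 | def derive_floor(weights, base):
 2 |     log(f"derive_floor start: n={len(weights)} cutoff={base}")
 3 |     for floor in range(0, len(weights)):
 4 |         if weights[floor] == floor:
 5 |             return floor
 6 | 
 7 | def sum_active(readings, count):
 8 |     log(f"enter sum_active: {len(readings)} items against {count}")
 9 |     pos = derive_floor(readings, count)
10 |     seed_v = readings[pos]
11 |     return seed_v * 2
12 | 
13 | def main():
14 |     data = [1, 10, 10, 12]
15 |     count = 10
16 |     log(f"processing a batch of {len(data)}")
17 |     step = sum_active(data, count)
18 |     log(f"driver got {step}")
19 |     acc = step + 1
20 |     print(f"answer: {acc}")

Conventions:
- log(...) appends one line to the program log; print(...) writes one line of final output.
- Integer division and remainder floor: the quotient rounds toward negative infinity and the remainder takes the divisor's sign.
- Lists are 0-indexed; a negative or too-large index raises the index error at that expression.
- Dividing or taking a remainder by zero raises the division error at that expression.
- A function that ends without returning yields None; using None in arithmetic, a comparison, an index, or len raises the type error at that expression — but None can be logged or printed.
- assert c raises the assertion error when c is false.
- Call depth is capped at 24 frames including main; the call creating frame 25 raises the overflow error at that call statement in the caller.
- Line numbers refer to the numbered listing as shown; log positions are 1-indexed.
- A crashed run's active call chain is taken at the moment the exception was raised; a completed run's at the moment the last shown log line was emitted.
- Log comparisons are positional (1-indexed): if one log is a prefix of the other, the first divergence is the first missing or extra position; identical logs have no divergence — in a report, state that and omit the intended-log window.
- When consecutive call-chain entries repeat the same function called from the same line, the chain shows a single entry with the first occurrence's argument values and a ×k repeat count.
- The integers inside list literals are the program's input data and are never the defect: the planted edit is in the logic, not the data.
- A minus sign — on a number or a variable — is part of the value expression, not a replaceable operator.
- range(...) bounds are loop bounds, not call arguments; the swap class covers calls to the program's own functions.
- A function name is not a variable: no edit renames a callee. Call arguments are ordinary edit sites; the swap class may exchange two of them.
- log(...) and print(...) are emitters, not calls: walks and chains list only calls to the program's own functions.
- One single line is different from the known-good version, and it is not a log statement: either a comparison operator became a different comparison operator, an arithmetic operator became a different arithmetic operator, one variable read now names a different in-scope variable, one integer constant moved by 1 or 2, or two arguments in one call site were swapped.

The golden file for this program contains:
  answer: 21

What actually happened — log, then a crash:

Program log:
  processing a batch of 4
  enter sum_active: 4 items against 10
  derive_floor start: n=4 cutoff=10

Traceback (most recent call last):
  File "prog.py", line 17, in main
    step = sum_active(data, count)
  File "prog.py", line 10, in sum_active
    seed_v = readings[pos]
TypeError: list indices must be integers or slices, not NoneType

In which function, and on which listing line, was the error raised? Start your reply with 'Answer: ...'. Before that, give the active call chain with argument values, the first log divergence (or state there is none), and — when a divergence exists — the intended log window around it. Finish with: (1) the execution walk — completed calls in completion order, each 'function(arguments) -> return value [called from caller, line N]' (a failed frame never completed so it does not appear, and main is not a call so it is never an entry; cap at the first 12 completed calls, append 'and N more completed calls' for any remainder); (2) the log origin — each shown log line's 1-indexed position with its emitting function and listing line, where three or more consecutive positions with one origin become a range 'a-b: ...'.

Answer: the error was raised in sum_active, line 10.
Key observation: A complete run would log 'driver got 20' next, but this one stopped at 3 lines.
Call chain: main -> sum_active([1, 10, 10, 12], 10) (called at line 17).
First divergence: position 4 — the faulty run's log ends after 3 lines; the working version continues with 'driver got 20'.
Intended log window:
  2: enter sum_active: 4 items against 10
  3: derive_floor start: n=4 cutoff=10
  4: driver got 20
Execution walk:
  derive_floor([1, 10, 10, 12], 10) -> None  [called from sum_active, line 9]
Log origin:
  1: from main, line 16
  2: from sum_active, line 8
  3: from derive_floor, line 2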